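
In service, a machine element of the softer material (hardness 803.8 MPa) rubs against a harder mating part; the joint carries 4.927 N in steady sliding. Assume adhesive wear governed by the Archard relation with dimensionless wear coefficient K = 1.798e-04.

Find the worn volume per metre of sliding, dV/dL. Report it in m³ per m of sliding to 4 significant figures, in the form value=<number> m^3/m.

value=1.102e-12 m^3/m

Intermediates are displayed rounded, and the computation keeps exact precision, and rounded just once to 4 significant figures.
Convert: Hardness H = 803.8 MPa = 8.038e+08 Pa.
Expressed in SI base units: W = 4.927 N, H = 8.038e+08 Pa, K = 1.798e-04.
Wear rate dV/dL = K·W/H: 1.798e-04 · 4.927 / 8.038e+08 = 1.102e-12 m³/m.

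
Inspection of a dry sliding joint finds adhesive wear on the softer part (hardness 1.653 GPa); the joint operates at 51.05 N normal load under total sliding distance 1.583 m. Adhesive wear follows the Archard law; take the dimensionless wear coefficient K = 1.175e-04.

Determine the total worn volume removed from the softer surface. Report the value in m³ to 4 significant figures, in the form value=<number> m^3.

Intermediates are printed rounded — the computation holds full precision — one final rounding: four significant figures.
Hardness H = 1.653 GPa = 1.653e+09 Pa.
Restated in SI base units: W = 51.05 N, H = 1.653e+09 Pa, K = 1.175e-04.
Volume removed: V = K·W·L/H = 1.175e-04 · 51.05 · 1.583 / 1.653e+09 = 5.744e-12 m³.

value=5.744e-12 m^3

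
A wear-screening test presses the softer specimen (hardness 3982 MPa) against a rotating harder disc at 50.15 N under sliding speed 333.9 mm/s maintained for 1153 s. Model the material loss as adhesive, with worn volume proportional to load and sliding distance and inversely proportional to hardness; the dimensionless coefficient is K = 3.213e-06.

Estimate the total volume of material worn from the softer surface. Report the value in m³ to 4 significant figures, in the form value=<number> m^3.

Printed values are rounded; the computation carries full precision; one last rounding to 4 significant digits.
Sliding speed v = 333.9 mm/s = 0.3339 m/s. The distance L = v·t = 0.3339 m/s × 1153 s = 385.0 m.
Hardness H = 3982 MPa = 3.982e+09 Pa.
SI base units throughout: W = 50.15 N, H = 3.982e+09 Pa, K = 3.213e-06.
Archard relation: V = K·W·L/H = 3.213e-06 · 50.15 · 385.0 / 3.982e+09 = 1.558e-11 m³.

value=1.558e-11 m^3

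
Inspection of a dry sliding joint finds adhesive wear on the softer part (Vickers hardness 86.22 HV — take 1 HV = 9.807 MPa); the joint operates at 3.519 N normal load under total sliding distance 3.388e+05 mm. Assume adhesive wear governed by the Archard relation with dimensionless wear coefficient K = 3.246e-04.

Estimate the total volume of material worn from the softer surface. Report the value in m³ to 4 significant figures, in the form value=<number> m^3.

All working math carries exact precision — displayed values are rounded. Rounded once at the end to four significant digits.
Path length L = 3.388e+05 mm = 338.8 m.
Hardness H = 86.22 HV × 9.807 MPa/HV = 845.6 MPa = 8.456e+08 Pa.
Expressed in SI base units: W = 3.519 N, H = 8.456e+08 Pa, K = 3.246e-04.
Volume removed: V = K·W·L/H = 3.246e-04 · 3.519 · 338.8 / 8.456e+08 = 4.577e-10 m³.

value=4.577e-10 m^3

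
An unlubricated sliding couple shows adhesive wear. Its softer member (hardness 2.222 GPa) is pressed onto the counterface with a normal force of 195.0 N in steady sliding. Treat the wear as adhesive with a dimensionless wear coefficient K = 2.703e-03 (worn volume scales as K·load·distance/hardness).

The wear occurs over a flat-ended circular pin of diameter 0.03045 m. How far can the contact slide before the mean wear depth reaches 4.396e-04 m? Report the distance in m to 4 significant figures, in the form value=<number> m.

Intermediates are shown rounded. The computation maintains exact precision — rounded once at the end: four significant figures.
Convert: Hardness H = 2.222 GPa = 2.222e+09 Pa.
Convert: Contact area A = π·d²/4 = π·(0.03045 m)²/4 = 7.282e-04 m².
In SI base units: W = 195.0 N, H = 2.222e+09 Pa, K = 2.703e-03.
Volume at the limit: V_lim = h_lim·A = 4.396e-04 · 7.282e-04 = 3.201e-07 m³.
So the life L = V_lim·H/(K·W) = 3.201e-07 · 2.222e+09 / (2.703e-03 · 195.0) = 1350 m.

value=1350 m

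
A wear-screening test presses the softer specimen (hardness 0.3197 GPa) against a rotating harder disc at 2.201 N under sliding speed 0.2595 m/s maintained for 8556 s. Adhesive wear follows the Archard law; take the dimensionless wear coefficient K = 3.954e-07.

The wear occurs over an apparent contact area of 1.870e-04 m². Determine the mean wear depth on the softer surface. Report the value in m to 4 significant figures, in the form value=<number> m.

value=3.232e-08 m

Displayed values are rounded, and every step holds full float precision; one final rounding, at four significant digits.
Convert: Sliding distance L = v·t = 0.2595 m/s × 8556 s = 2220 m.
Convert: Hardness H = 0.3197 GPa = 3.197e+08 Pa.
Expressed in SI base units: W = 2.201 N, H = 3.197e+08 Pa, K = 3.954e-07.
Archard volume V = K·W·L/H = 3.954e-07 · 2.201 · 2220 / 3.197e+08 = 6.044e-12 m³.
Depth of wear h = V/A = 6.044e-12 / 1.870e-04 = 3.232e-08 m.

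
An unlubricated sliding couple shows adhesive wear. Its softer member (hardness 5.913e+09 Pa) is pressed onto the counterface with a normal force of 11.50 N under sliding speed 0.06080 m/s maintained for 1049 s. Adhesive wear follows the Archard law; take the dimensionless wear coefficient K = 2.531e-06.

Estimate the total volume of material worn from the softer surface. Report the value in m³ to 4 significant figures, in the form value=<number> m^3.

Intermediate values are displayed rounded. Every step runs at exact precision, and one final rounding, at four significant figures.
Sliding distance L = v·t = 0.06080 m/s × 1049 s = 63.78 m.
As SI base values: W = 11.50 N, H = 5.913e+09 Pa, K = 2.531e-06.
The Archard volume V = K·W·L/H = 2.531e-06 · 11.50 · 63.78 / 5.913e+09 = 3.140e-13 m³.

value=3.140e-13 m^3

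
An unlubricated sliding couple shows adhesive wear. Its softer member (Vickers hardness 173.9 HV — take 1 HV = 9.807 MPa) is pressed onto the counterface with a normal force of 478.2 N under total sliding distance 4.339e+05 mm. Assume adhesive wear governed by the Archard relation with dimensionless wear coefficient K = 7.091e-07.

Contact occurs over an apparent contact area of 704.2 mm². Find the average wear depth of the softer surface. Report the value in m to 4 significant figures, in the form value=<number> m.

value=1.225e-07 m

Intermediate values are displayed rounded; the computation runs at full float precision — rounded just once: four significant figures.
Distance L = 4.339e+05 mm = 433.9 m.
Hardness H = 173.9 HV × 9.807 MPa/HV = 1705 MPa = 1.705e+09 Pa.
Contact area A = 704.2 mm² = 7.042e-04 m².
Expressed in SI base units: W = 478.2 N, H = 1.705e+09 Pa, K = 7.091e-07.
Archard relation: V = K·W·L/H = 7.091e-07 · 478.2 · 433.9 / 1.705e+09 = 8.627e-11 m³.
Mean wear depth h = V/A = 8.627e-11 / 7.042e-04 = 1.225e-07 m.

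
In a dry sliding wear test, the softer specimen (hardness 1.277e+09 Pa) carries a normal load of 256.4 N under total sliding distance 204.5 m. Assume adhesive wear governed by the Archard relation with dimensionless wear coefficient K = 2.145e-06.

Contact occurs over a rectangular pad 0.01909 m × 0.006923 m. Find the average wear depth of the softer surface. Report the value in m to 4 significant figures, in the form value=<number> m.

The computation holds full precision — quoted intermediates are rounded — one last rounding to 4 significant digits.
Convert: Contact area A = 0.01909 m × 0.006923 m = 1.322e-04 m².
In SI base units, W = 256.4 N, H = 1.277e+09 Pa, K = 2.145e-06.
Worn volume V = K·W·L/H = 2.145e-06 · 256.4 · 204.5 / 1.277e+09 = 8.807e-11 m³.
Depth of wear h = V/A = 8.807e-11 / 1.322e-04 = 6.664e-07 m.

value=6.664e-07 m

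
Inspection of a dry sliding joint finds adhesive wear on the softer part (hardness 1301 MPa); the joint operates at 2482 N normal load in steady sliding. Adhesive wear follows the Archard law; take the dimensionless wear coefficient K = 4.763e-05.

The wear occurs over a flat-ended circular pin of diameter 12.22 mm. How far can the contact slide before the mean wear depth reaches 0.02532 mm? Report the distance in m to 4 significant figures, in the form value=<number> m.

value=32.68 m

Intermediates appear rounded, and all arithmetic runs at exact precision, and a lone final rounding to four significant digits.
Hardness H = 1301 MPa = 1.301e+09 Pa.
Pin diameter d = 12.22 mm = 0.01222 m. Contact area A = π·d²/4 = π·(0.01222 m)²/4 = 1.173e-04 m².
Depth limit h_lim = 0.02532 mm = 2.532e-05 m.
SI base units throughout: W = 2482 N, H = 1.301e+09 Pa, K = 4.763e-05.
Permissible volume V_lim = h_lim·A = 2.532e-05 · 1.173e-04 = 2.970e-09 m³.
So the life L = V_lim·H/(K·W) = 2.970e-09 · 1.301e+09 / (4.763e-05 · 2482) = 32.68 m.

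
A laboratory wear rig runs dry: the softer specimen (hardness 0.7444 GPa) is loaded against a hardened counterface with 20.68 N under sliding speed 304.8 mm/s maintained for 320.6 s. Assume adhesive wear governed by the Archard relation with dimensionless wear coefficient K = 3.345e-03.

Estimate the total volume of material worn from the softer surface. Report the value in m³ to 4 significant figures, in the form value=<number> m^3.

The intermediates are shown rounded — the computation runs at exact precision, and one final rounding: 4 significant figures.
Convert: Sliding speed v = 304.8 mm/s = 0.3048 m/s. Sliding distance L = v·t = 0.3048 m/s × 320.6 s = 97.72 m.
Convert: Hardness H = 0.7444 GPa = 7.444e+08 Pa.
In SI base units, W = 20.68 N, H = 7.444e+08 Pa, K = 3.345e-03.
Volume removed: V = K·W·L/H = 3.345e-03 · 20.68 · 97.72 / 7.444e+08 = 9.081e-09 m³.

value=9.081e-09 m^3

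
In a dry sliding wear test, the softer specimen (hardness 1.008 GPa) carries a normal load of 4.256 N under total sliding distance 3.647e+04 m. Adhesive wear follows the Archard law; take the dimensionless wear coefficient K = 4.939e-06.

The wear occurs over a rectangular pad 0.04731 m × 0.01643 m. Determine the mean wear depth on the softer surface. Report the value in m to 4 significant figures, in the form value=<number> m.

The intermediates are displayed rounded — every step carries full precision. Rounded once at the end: four significant digits.
Convert: Hardness H = 1.008 GPa = 1.008e+09 Pa.
Convert: Contact area A = 0.04731 m × 0.01643 m = 7.773e-04 m².
In SI base units: W = 4.256 N, H = 1.008e+09 Pa, K = 4.939e-06.
Archard relation: V = K·W·L/H = 4.939e-06 · 4.256 · 3.647e+04 / 1.008e+09 = 7.605e-10 m³.
Wear depth h = V/A = 7.605e-10 / 7.773e-04 = 9.784e-07 m.

value=9.784e-07 m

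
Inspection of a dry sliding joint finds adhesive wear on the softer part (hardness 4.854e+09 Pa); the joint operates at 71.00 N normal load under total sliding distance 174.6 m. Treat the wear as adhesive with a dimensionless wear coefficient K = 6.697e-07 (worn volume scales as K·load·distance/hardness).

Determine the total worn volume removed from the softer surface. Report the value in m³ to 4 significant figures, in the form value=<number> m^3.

Every step keeps exact precision. Intermediates are shown rounded; rounded once at the end, at four significant digits.
Working in SI base units: W = 71.00 N, H = 4.854e+09 Pa, K = 6.697e-07.
Worn volume V = K·W·L/H = 6.697e-07 · 71.00 · 174.6 / 4.854e+09 = 1.710e-12 m³.

value=1.710e-12 m^3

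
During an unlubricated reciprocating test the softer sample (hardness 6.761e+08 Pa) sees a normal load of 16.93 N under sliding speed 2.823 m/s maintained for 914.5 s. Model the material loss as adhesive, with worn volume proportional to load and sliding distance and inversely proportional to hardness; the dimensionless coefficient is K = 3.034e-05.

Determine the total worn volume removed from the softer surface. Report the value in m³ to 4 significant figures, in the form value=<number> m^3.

value=1.961e-09 m^3

Every step keeps full precision. Shown intermediates are rounded. Rounded just once: 4 significant digits.
The distance L = v·t = 2.823 m/s × 914.5 s = 2582 m.
Collected in SI base units: W = 16.93 N, H = 6.761e+08 Pa, K = 3.034e-05.
The Archard volume V = K·W·L/H = 3.034e-05 · 16.93 · 2582 / 6.761e+08 = 1.961e-09 m³.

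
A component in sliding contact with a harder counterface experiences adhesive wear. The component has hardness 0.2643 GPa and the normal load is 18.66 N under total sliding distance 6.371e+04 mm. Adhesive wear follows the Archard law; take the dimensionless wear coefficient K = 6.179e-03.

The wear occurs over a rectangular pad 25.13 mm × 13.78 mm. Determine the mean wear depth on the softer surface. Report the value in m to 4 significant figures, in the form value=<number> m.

Intermediate values appear rounded. The computation carries exact precision. Rounded just once: 4 significant digits.
Convert: Sliding distance L = 6.371e+04 mm = 63.71 m.
Convert: Hardness H = 0.2643 GPa = 2.643e+08 Pa.
Convert: Pad sides 25.13 mm × 13.78 mm = 0.02513 m × 0.01378 m. Contact area A = 0.02513 m × 0.01378 m = 3.463e-04 m².
SI base units throughout: W = 18.66 N, H = 2.643e+08 Pa, K = 6.179e-03.
By Archard's law, V = K·W·L/H = 6.179e-03 · 18.66 · 63.71 / 2.643e+08 = 2.779e-08 m³.
Wear depth h = V/A = 2.779e-08 / 3.463e-04 = 8.026e-05 m.

value=8.026e-05 m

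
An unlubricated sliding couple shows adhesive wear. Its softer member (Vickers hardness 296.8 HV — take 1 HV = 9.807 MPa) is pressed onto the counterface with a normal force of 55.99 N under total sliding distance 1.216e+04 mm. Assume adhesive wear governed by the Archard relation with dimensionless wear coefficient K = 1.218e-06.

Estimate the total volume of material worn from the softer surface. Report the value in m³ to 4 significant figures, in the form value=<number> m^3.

value=2.849e-13 m^3

Intermediates are displayed rounded; the algebra carries full float precision. Rounded once at the end, at four significant digits.
Path length L = 1.216e+04 mm = 12.16 m.
Hardness H = 296.8 HV × 9.807 MPa/HV = 2911 MPa = 2.911e+09 Pa.
Expressed in SI base units: W = 55.99 N, H = 2.911e+09 Pa, K = 1.218e-06.
Archard volume V = K·W·L/H = 1.218e-06 · 55.99 · 12.16 / 2.911e+09 = 2.849e-13 m³.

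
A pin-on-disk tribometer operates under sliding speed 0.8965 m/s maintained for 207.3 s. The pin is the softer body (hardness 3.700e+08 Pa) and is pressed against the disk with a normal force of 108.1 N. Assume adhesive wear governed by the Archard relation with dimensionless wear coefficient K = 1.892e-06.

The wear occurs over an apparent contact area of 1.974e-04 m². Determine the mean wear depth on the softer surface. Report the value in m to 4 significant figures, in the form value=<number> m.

All arithmetic keeps exact precision; intermediates appear rounded. Rounded once at the end, at 4 significant digits.
Convert: The distance L = v·t = 0.8965 m/s × 207.3 s = 185.8 m.
Collected in SI base units: W = 108.1 N, H = 3.700e+08 Pa, K = 1.892e-06.
Volume removed: V = K·W·L/H = 1.892e-06 · 108.1 · 185.8 / 3.700e+08 = 1.027e-10 m³.
Mean wear depth h = V/A = 1.027e-10 / 1.974e-04 = 5.204e-07 m.

value=5.204e-07 m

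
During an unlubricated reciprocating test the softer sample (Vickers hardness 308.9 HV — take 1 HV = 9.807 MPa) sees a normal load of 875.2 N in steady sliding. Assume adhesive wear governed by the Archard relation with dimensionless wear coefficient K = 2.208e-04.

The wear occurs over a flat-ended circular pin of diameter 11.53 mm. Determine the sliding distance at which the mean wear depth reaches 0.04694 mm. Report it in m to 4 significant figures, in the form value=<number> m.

value=76.83 m

The computation keeps full precision — printed values are rounded; one final rounding, at 4 significant digits.
Convert: Hardness H = 308.9 HV × 9.807 MPa/HV = 3029 MPa = 3.029e+09 Pa.
Convert: Pin diameter d = 11.53 mm = 0.01153 m. Contact area A = π·d²/4 = π·(0.01153 m)²/4 = 1.044e-04 m².
Convert: Depth limit h_lim = 0.04694 mm = 4.694e-05 m.
SI base units throughout: W = 875.2 N, H = 3.029e+09 Pa, K = 2.208e-04.
At the depth limit, V_lim = h_lim·A = 4.694e-05 · 1.044e-04 = 4.901e-09 m³.
Inverting, life L = V_lim·H/(K·W) = 4.901e-09 · 3.029e+09 / (2.208e-04 · 875.2) = 76.83 m.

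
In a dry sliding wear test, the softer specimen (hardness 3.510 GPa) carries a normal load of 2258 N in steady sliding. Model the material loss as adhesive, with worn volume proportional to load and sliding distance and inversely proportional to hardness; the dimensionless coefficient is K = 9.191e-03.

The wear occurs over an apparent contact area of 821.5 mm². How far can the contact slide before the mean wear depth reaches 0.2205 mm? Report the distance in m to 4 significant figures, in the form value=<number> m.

The computation carries full precision — the intermediates appear rounded. Rounded once at the end, at four significant figures.
Hardness H = 3.510 GPa = 3.510e+09 Pa.
Contact area A = 821.5 mm² = 8.215e-04 m².
Depth limit h_lim = 0.2205 mm = 2.205e-04 m.
As SI base values: W = 2258 N, H = 3.510e+09 Pa, K = 9.191e-03.
Permissible volume V_lim = h_lim·A = 2.205e-04 · 8.215e-04 = 1.811e-07 m³.
Inverting, life L = V_lim·H/(K·W) = 1.811e-07 · 3.510e+09 / (9.191e-03 · 2258) = 30.64 m.

value=30.64 m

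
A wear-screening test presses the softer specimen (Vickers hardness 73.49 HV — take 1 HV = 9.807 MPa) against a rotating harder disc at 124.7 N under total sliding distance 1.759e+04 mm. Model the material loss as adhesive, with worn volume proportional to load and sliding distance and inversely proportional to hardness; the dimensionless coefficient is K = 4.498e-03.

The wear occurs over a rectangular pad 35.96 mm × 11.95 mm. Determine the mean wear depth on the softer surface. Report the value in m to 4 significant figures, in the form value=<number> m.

Each operation maintains full float precision. The intermediates are shown rounded, and a lone final rounding: four significant digits.
Distance L = 1.759e+04 mm = 17.59 m.
Hardness H = 73.49 HV × 9.807 MPa/HV = 720.7 MPa = 7.207e+08 Pa.
Pad sides 35.96 mm × 11.95 mm = 0.03596 m × 0.01195 m. Contact area A = 0.03596 m × 0.01195 m = 4.297e-04 m².
Working in SI base units: W = 124.7 N, H = 7.207e+08 Pa, K = 4.498e-03.
Archard relation: V = K·W·L/H = 4.498e-03 · 124.7 · 17.59 / 7.207e+08 = 1.369e-08 m³.
Depth of wear h = V/A = 1.369e-08 / 4.297e-04 = 3.186e-05 m.

value=3.186e-05 m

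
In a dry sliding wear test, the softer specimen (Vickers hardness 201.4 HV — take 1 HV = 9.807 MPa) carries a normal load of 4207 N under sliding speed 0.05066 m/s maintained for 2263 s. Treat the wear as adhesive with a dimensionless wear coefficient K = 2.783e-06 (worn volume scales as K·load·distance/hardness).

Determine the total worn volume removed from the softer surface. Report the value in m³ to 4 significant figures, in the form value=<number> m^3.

value=6.796e-10 m^3

The algebra carries full precision. Intermediates are displayed rounded; a single final rounding to four significant figures.
Total distance L = v·t = 0.05066 m/s × 2263 s = 114.6 m.
Hardness H = 201.4 HV × 9.807 MPa/HV = 1975 MPa = 1.975e+09 Pa.
SI base units throughout: W = 4207 N, H = 1.975e+09 Pa, K = 2.783e-06.
The Archard volume V = K·W·L/H = 2.783e-06 · 4207 · 114.6 / 1.975e+09 = 6.796e-10 m³.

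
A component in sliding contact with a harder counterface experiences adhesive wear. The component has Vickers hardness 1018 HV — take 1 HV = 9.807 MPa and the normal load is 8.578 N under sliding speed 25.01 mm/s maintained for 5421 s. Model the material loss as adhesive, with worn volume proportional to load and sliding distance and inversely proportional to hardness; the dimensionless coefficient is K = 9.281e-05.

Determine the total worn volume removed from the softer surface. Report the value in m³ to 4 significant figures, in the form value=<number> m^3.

All working math keeps full precision. Displayed values are rounded; a single final rounding to 4 significant digits.
Convert: Sliding speed v = 25.01 mm/s = 0.02501 m/s. Sliding distance L = v·t = 0.02501 m/s × 5421 s = 135.6 m.
Convert: Hardness H = 1018 HV × 9.807 MPa/HV = 9984 MPa = 9.984e+09 Pa.
Working in SI base units: W = 8.578 N, H = 9.984e+09 Pa, K = 9.281e-05.
Archard relation: V = K·W·L/H = 9.281e-05 · 8.578 · 135.6 / 9.984e+09 = 1.081e-11 m³.

value=1.081e-11 m^3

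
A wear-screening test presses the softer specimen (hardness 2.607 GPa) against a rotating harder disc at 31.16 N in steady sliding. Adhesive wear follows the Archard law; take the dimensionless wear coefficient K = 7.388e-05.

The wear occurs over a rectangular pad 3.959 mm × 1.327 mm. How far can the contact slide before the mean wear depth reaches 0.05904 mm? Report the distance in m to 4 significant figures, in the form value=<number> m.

value=351.3 m

Intermediate values appear rounded. All working math holds full precision; a lone final rounding, at four significant digits.
Convert: Hardness H = 2.607 GPa = 2.607e+09 Pa.
Convert: Pad sides 3.959 mm × 1.327 mm = 0.003959 m × 0.001327 m. Contact area A = 0.003959 m × 0.001327 m = 5.254e-06 m².
Convert: Depth limit h_lim = 0.05904 mm = 5.904e-05 m.
SI base units throughout: W = 31.16 N, H = 2.607e+09 Pa, K = 7.388e-05.
Limit volume V_lim = h_lim·A = 5.904e-05 · 5.254e-06 = 3.102e-10 m³.
Inverting, life L = V_lim·H/(K·W) = 3.102e-10 · 2.607e+09 / (7.388e-05 · 31.16) = 351.3 m.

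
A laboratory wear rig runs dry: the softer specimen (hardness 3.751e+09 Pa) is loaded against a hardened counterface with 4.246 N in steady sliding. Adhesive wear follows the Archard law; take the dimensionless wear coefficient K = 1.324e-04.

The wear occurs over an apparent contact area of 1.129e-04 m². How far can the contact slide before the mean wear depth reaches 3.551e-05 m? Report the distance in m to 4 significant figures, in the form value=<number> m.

All working math holds exact precision — intermediates appear rounded. Rounded just once: 4 significant digits.
Working in SI base units: W = 4.246 N, H = 3.751e+09 Pa, K = 1.324e-04.
At the depth limit, V_lim = h_lim·A = 3.551e-05 · 1.129e-04 = 4.009e-09 m³.
So the life L = V_lim·H/(K·W) = 4.009e-09 · 3.751e+09 / (1.324e-04 · 4.246) = 2.675e+04 m.

value=2.675e+04 m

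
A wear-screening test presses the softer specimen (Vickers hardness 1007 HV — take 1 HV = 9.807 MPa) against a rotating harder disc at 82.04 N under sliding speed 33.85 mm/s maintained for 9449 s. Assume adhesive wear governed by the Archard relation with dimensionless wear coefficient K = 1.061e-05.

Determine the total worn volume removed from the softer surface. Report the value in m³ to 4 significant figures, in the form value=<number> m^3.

Intermediate values appear rounded; all working math runs at exact precision. Rounded just once, at 4 significant digits.
Sliding speed v = 33.85 mm/s = 0.03385 m/s. Path length L = v·t = 0.03385 m/s × 9449 s = 319.8 m.
Hardness H = 1007 HV × 9.807 MPa/HV = 9876 MPa = 9.876e+09 Pa.
Working in SI base units: W = 82.04 N, H = 9.876e+09 Pa, K = 1.061e-05.
Wear volume V = K·W·L/H = 1.061e-05 · 82.04 · 319.8 / 9.876e+09 = 2.819e-11 m³.

value=2.819e-11 m^3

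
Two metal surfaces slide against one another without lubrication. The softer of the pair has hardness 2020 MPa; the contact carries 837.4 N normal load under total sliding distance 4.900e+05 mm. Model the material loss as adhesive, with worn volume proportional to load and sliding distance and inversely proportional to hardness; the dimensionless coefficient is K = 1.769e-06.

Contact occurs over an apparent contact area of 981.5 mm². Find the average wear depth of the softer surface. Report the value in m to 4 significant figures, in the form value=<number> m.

Every step keeps full precision — the intermediates appear rounded, and a single final rounding, at 4 significant digits.
Convert: Path length L = 4.900e+05 mm = 490.0 m.
Convert: Hardness H = 2020 MPa = 2.020e+09 Pa.
Convert: Contact area A = 981.5 mm² = 9.815e-04 m².
Restated in SI base units: W = 837.4 N, H = 2.020e+09 Pa, K = 1.769e-06.
Volume removed: V = K·W·L/H = 1.769e-06 · 837.4 · 490.0 / 2.020e+09 = 3.593e-10 m³.
Wear depth h = V/A = 3.593e-10 / 9.815e-04 = 3.661e-07 m.

value=3.661e-07 m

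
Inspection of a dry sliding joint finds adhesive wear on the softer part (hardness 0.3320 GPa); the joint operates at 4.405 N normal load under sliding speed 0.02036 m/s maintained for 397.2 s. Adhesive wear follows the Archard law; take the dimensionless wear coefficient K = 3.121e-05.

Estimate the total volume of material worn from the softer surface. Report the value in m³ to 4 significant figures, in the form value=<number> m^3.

The algebra keeps full float precision — intermediates appear rounded. Rounded just once to four significant digits.
Convert: Path length L = v·t = 0.02036 m/s × 397.2 s = 8.087 m.
Convert: Hardness H = 0.3320 GPa = 3.320e+08 Pa.
Restated in SI base units: W = 4.405 N, H = 3.320e+08 Pa, K = 3.121e-05.
The Archard volume V = K·W·L/H = 3.121e-05 · 4.405 · 8.087 / 3.320e+08 = 3.349e-12 m³.

value=3.349e-12 m^3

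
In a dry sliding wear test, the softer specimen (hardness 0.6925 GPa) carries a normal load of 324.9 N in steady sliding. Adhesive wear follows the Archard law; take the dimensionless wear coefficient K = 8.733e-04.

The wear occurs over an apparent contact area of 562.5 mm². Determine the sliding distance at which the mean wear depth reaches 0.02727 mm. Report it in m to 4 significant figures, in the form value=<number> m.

The intermediates appear rounded, and each operation runs at full float precision, and one final rounding to 4 significant digits.
Hardness H = 0.6925 GPa = 6.925e+08 Pa.
Contact area A = 562.5 mm² = 5.625e-04 m².
Depth limit h_lim = 0.02727 mm = 2.727e-05 m.
Restated in SI base units: W = 324.9 N, H = 6.925e+08 Pa, K = 8.733e-04.
Wearable volume V_lim = h_lim·A = 2.727e-05 · 5.625e-04 = 1.534e-08 m³.
Life L = V_lim·H/(K·W) = 1.534e-08 · 6.925e+08 / (8.733e-04 · 324.9) = 37.44 m.

value=37.44 m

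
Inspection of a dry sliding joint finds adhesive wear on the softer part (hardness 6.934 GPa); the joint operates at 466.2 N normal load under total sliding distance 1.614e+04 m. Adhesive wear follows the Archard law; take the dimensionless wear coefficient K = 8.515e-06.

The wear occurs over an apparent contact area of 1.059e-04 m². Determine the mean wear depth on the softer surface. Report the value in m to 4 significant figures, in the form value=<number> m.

value=8.725e-05 m

All working math keeps full float precision; intermediates are shown rounded. Rounded once at the end, at four significant figures.
Convert: Hardness H = 6.934 GPa = 6.934e+09 Pa.
SI base units throughout: W = 466.2 N, H = 6.934e+09 Pa, K = 8.515e-06.
By Archard's law, V = K·W·L/H = 8.515e-06 · 466.2 · 1.614e+04 / 6.934e+09 = 9.240e-09 m³.
Wear depth h = V/A = 9.240e-09 / 1.059e-04 = 8.725e-05 m.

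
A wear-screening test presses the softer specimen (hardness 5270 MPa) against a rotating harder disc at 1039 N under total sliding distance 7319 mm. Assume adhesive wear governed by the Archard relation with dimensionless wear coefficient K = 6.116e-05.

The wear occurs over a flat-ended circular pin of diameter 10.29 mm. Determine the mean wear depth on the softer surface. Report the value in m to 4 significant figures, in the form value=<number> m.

value=1.061e-06 m

Intermediate values appear rounded, and the computation carries full precision, and one final rounding to 4 significant figures.
Distance covered L = 7319 mm = 7.319 m.
Hardness H = 5270 MPa = 5.270e+09 Pa.
Pin diameter d = 10.29 mm = 0.01029 m. Contact area A = π·d²/4 = π·(0.01029 m)²/4 = 8.316e-05 m².
Working in SI base units: W = 1039 N, H = 5.270e+09 Pa, K = 6.116e-05.
Archard volume V = K·W·L/H = 6.116e-05 · 1039 · 7.319 / 5.270e+09 = 8.825e-11 m³.
Mean wear depth h = V/A = 8.825e-11 / 8.316e-05 = 1.061e-06 m.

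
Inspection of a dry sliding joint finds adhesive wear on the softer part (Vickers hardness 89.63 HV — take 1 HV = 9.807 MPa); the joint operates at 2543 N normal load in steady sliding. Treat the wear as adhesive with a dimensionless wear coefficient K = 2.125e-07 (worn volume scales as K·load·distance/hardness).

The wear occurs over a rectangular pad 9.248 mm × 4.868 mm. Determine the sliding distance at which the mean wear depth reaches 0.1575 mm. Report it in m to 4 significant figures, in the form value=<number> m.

value=1.153e+04 m

Each operation maintains full float precision, and intermediates are displayed rounded; one last rounding: 4 significant digits.
Hardness H = 89.63 HV × 9.807 MPa/HV = 879.0 MPa = 8.790e+08 Pa.
Pad sides 9.248 mm × 4.868 mm = 0.009248 m × 0.004868 m. Contact area A = 0.009248 m × 0.004868 m = 4.502e-05 m².
Depth limit h_lim = 0.1575 mm = 1.575e-04 m.
Expressed in SI base units: W = 2543 N, H = 8.790e+08 Pa, K = 2.125e-07.
Permissible volume V_lim = h_lim·A = 1.575e-04 · 4.502e-05 = 7.091e-09 m³.
Life L = V_lim·H/(K·W) = 7.091e-09 · 8.790e+08 / (2.125e-07 · 2543) = 1.153e+04 m.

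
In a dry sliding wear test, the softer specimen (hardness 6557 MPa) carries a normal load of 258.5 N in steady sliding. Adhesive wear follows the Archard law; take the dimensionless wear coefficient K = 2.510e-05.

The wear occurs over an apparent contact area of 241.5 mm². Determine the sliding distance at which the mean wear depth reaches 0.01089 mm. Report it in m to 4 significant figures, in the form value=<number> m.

value=2658 m

Intermediate values are printed rounded — all arithmetic holds full precision — rounded once at the end, at 4 significant figures.
Convert: Hardness H = 6557 MPa = 6.557e+09 Pa.
Convert: Contact area A = 241.5 mm² = 2.415e-04 m².
Convert: Depth limit h_lim = 0.01089 mm = 1.089e-05 m.
Expressed in SI base units: W = 258.5 N, H = 6.557e+09 Pa, K = 2.510e-05.
Permissible volume V_lim = h_lim·A = 1.089e-05 · 2.415e-04 = 2.630e-09 m³.
Sliding life L = V_lim·H/(K·W) = 2.630e-09 · 6.557e+09 / (2.510e-05 · 258.5) = 2658 m.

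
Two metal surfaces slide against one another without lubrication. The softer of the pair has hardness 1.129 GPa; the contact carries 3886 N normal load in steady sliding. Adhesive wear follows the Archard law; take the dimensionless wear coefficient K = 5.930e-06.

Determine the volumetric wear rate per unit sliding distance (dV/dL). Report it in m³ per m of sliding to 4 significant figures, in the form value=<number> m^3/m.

The computation maintains exact precision, and the intermediates are displayed rounded, and one final rounding, at four significant figures.
Hardness H = 1.129 GPa = 1.129e+09 Pa.
Restated in SI base units: W = 3886 N, H = 1.129e+09 Pa, K = 5.930e-06.
The wear rate dV/dL = K·W/H, per unit distance: 5.930e-06 · 3886 / 1.129e+09 = 2.041e-11 m³/m.

value=2.041e-11 m^3/m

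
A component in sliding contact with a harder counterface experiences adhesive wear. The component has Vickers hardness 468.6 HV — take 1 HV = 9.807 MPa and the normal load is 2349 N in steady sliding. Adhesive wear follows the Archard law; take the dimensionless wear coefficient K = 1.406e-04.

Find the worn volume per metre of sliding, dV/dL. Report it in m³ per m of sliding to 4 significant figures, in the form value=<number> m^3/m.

Intermediates are printed rounded — each operation holds exact precision. Rounded once at the end: 4 significant figures.
Hardness H = 468.6 HV × 9.807 MPa/HV = 4596 MPa = 4.596e+09 Pa.
As SI base values: W = 2349 N, H = 4.596e+09 Pa, K = 1.406e-04.
Rate of wear dV/dL = K·W/H, so: 1.406e-04 · 2349 / 4.596e+09 = 7.187e-11 m³/m.

value=7.187e-11 m^3/m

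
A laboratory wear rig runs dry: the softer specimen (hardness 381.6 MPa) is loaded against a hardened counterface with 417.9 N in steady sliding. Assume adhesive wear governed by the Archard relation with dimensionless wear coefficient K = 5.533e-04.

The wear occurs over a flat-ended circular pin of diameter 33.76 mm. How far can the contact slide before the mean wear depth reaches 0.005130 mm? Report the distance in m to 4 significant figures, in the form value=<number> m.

value=7.579 m

All working math keeps full float precision; intermediates appear rounded — one last rounding to four significant figures.
Hardness H = 381.6 MPa = 3.816e+08 Pa.
Pin diameter d = 33.76 mm = 0.03376 m. Contact area A = π·d²/4 = π·(0.03376 m)²/4 = 8.951e-04 m².
Depth limit h_lim = 0.005130 mm = 5.130e-06 m.
In SI base units: W = 417.9 N, H = 3.816e+08 Pa, K = 5.533e-04.
Wearable volume V_lim = h_lim·A = 5.130e-06 · 8.951e-04 = 4.592e-09 m³.
Inverting, life L = V_lim·H/(K·W) = 4.592e-09 · 3.816e+08 / (5.533e-04 · 417.9) = 7.579 m.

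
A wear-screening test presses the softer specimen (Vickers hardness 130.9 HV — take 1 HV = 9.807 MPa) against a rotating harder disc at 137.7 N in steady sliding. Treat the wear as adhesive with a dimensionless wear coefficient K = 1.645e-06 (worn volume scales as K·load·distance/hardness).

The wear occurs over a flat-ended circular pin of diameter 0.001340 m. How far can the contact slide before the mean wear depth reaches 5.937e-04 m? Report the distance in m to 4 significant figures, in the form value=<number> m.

Each operation runs at full float precision; intermediate values are printed rounded; rounded once at the end to 4 significant figures.
Convert: Hardness H = 130.9 HV × 9.807 MPa/HV = 1284 MPa = 1.284e+09 Pa.
Convert: Contact area A = π·d²/4 = π·(0.001340 m)²/4 = 1.410e-06 m².
In SI base units: W = 137.7 N, H = 1.284e+09 Pa, K = 1.645e-06.
Allowed volume V_lim = h_lim·A = 5.937e-04 · 1.410e-06 = 8.373e-10 m³.
Inverting, life L = V_lim·H/(K·W) = 8.373e-10 · 1.284e+09 / (1.645e-06 · 137.7) = 4745 m.

value=4745 m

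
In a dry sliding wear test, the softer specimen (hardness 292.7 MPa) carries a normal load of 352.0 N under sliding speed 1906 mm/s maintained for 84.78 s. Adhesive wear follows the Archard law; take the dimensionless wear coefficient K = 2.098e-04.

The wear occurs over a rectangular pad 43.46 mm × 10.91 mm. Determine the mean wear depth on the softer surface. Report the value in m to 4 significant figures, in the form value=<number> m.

value=8.599e-05 m

Every step maintains full precision, and intermediates appear rounded. Rounded once at the end, at 4 significant figures.
Sliding speed v = 1906 mm/s = 1.906 m/s. The distance L = v·t = 1.906 m/s × 84.78 s = 161.6 m.
Hardness H = 292.7 MPa = 2.927e+08 Pa.
Pad sides 43.46 mm × 10.91 mm = 0.04346 m × 0.01091 m. Contact area A = 0.04346 m × 0.01091 m = 4.741e-04 m².
In SI base units, W = 352.0 N, H = 2.927e+08 Pa, K = 2.098e-04.
Worn volume V = K·W·L/H = 2.098e-04 · 352.0 · 161.6 / 2.927e+08 = 4.077e-08 m³.
Wear depth h = V/A = 4.077e-08 / 4.741e-04 = 8.599e-05 m.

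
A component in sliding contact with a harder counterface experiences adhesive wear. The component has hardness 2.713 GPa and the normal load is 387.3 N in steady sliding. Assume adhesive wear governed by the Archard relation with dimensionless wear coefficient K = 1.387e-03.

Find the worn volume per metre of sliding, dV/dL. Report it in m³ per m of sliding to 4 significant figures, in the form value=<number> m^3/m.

Shown intermediates are rounded; every step keeps exact precision. Rounded once at the end: four significant figures.
Hardness H = 2.713 GPa = 2.713e+09 Pa.
Expressed in SI base units: W = 387.3 N, H = 2.713e+09 Pa, K = 1.387e-03.
Wear rate dV/dL = K·W/H (independent of L): 1.387e-03 · 387.3 / 2.713e+09 = 1.980e-10 m³/m.

value=1.980e-10 m^3/m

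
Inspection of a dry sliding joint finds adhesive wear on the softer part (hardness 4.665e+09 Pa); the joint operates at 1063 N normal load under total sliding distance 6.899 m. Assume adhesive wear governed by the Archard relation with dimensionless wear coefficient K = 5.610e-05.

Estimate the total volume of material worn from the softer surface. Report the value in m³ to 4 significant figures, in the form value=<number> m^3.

value=8.819e-11 m^3

The intermediates appear rounded, and all working math keeps full float precision; one final rounding, at 4 significant figures.
In SI base units: W = 1063 N, H = 4.665e+09 Pa, K = 5.610e-05.
The Archard volume V = K·W·L/H = 5.610e-05 · 1063 · 6.899 / 4.665e+09 = 8.819e-11 m³.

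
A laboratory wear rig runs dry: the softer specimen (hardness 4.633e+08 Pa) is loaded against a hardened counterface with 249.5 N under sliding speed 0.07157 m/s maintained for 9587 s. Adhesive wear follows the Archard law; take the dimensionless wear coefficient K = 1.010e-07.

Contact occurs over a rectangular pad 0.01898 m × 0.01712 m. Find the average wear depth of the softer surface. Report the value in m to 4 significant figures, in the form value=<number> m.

value=1.149e-07 m

The intermediates are printed rounded — all arithmetic holds full float precision; a single final rounding, at four significant figures.
The distance L = v·t = 0.07157 m/s × 9587 s = 686.1 m.
Contact area A = 0.01898 m × 0.01712 m = 3.249e-04 m².
Collected in SI base units: W = 249.5 N, H = 4.633e+08 Pa, K = 1.010e-07.
Apply Archard: V = K·W·L/H = 1.010e-07 · 249.5 · 686.1 / 4.633e+08 = 3.732e-11 m³.
Depth of wear h = V/A = 3.732e-11 / 3.249e-04 = 1.149e-07 m.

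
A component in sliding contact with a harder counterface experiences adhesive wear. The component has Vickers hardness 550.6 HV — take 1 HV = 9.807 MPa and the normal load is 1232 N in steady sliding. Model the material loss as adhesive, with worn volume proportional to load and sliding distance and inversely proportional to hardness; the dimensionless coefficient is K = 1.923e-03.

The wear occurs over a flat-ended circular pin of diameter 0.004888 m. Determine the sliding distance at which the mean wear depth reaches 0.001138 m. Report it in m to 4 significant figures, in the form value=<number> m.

value=48.67 m

Intermediates are shown rounded, and the algebra holds exact precision — rounded once at the end, at four significant digits.
Hardness H = 550.6 HV × 9.807 MPa/HV = 5400 MPa = 5.400e+09 Pa.
Contact area A = π·d²/4 = π·(0.004888 m)²/4 = 1.877e-05 m².
Restated in SI base units: W = 1232 N, H = 5.400e+09 Pa, K = 1.923e-03.
Wearable volume V_lim = h_lim·A = 0.001138 · 1.877e-05 = 2.135e-08 m³.
Sliding life L = V_lim·H/(K·W) = 2.135e-08 · 5.400e+09 / (1.923e-03 · 1232) = 48.67 m.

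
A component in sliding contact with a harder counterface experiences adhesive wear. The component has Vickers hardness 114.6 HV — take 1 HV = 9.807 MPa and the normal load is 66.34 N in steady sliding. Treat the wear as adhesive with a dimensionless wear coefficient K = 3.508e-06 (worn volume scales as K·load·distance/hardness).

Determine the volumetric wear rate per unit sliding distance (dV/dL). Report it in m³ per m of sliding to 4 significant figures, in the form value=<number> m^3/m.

value=2.071e-13 m^3/m

Intermediates appear rounded; all arithmetic maintains full precision. Rounded just once to 4 significant digits.
Hardness H = 114.6 HV × 9.807 MPa/HV = 1124 MPa = 1.124e+09 Pa.
Collected in SI base units: W = 66.34 N, H = 1.124e+09 Pa, K = 3.508e-06.
Rate of wear dV/dL = K·W/H, so: 3.508e-06 · 66.34 / 1.124e+09 = 2.071e-13 m³/m.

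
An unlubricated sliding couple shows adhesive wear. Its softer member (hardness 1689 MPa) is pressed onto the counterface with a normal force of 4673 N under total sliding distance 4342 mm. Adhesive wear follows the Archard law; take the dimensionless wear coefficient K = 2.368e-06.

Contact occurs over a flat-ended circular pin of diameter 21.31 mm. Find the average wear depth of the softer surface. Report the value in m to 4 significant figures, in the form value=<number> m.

All arithmetic maintains exact precision, and intermediates are displayed rounded, and one final rounding to four significant digits.
Distance L = 4342 mm = 4.342 m.
Hardness H = 1689 MPa = 1.689e+09 Pa.
Pin diameter d = 21.31 mm = 0.02131 m. Contact area A = π·d²/4 = π·(0.02131 m)²/4 = 3.567e-04 m².
Collected in SI base units: W = 4673 N, H = 1.689e+09 Pa, K = 2.368e-06.
By Archard's law, V = K·W·L/H = 2.368e-06 · 4673 · 4.342 / 1.689e+09 = 2.845e-11 m³.
Wear depth h = V/A = 2.845e-11 / 3.567e-04 = 7.976e-08 m.

value=7.976e-08 m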